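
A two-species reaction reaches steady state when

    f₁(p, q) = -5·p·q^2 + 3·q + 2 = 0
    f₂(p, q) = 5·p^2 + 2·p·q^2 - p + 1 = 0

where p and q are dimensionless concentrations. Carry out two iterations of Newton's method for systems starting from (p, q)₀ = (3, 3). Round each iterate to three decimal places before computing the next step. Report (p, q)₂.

At (3, 3): F = (-124.000, 97.000).
Jacobian J = [[-5·q^2, -10·p·q + 3], [10·p + 2·q^2 - 1, 4·p·q]].
At the point, J = [[-45.000, -87.000], [47.000, 36.000]] (det J = 2469.000).
Solving J·Δ = −F gives Δ = (-1.610, -0.593).
Then the next iterate is (p, q)₁ = (1.390, 2.407).
Round to (1.390, 2.407) and repeat: F = (-31.04486, 25.37684), J = [[-28.96825, -30.45730], [24.48730, 13.38292]].
Δ = (-0.998, -0.070), so (p, q)₂ = (0.392, 2.337).

(0.392, 2.337)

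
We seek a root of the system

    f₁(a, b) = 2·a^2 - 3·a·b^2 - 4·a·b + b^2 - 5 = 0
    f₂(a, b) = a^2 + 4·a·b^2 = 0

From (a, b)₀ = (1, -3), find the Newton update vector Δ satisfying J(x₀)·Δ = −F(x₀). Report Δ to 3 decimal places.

At (1, -3): F = (-9.000, 37.000).
Jacobian J = [[4·a - 3·b^2 - 4·b, -6·a·b - 4·a + 2·b], [2·a + 4·b^2, 8·a·b]].
At the point, J = [[-11.000, 8.000], [38.000, -24.000]] (det J = -40.000).
Solving J·Δ = −F gives Δ = (-2.000, -1.625).

(-2.000, -1.625)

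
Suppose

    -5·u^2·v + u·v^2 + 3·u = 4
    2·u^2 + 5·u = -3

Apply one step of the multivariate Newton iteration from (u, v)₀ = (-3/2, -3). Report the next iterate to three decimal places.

(-1.500, 2.222)

At (-3/2, -3): F = (11.750, 0.000).
Jacobian J = [[-10·u·v + v^2 + 3, -5·u^2 + 2·u·v], [4·u + 5, 0]].
At the point, J = [[-33.000, -2.250], [-1.000, 0.000]] (det J = -2.250).
Solving J·Δ = −F gives Δ = (0.000, 5.222).
Then the next iterate is (u, v)₁ = (-1.500, 2.222).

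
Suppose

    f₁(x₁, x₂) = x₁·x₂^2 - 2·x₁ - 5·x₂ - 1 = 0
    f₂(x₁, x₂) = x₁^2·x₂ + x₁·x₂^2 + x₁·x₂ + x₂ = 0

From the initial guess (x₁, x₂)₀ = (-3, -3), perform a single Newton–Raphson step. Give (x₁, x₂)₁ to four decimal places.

(0.2774, -4.2263)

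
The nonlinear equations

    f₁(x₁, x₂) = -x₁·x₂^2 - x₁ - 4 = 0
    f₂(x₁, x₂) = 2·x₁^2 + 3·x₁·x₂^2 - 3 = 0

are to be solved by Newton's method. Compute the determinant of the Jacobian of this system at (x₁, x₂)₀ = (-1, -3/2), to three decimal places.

-21.000

J = [[-x₂^2 - 1, -2·x₁·x₂], [4·x₁ + 3·x₂^2, 6·x₁·x₂]].
At the point, J = [[-3.250, -3.000], [2.750, 9.000]].
det J = -21.000.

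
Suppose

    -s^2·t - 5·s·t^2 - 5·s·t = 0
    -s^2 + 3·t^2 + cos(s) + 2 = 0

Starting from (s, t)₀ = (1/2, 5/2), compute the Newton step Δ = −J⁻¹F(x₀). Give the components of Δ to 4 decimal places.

At (1/2, 5/2): F = (-22.5000, 21.377583).
Jacobian J = [[-2·s·t - 5·t^2 - 5·t, -s^2 - 10·s·t - 5·s], [-2·s - sin(s), 6·t]].
At the point, J = [[-46.2500, -15.2500], [-1.479426, 15.0000]] (det J = -716.311239).
Solving J·Δ = −F gives Δ = (-0.0160, -1.4268).

(-0.0160, -1.4268)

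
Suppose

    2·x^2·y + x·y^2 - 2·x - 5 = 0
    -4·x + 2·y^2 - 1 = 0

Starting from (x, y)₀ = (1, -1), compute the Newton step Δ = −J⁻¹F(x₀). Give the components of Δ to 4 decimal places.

At (1, -1): F = (-8.0000, -3.0000).
Jacobian J = [[4·x·y + y^2 - 2, 2·x^2 + 2·x·y], [-4, 4·y]].
At the point, J = [[-5.0000, 0.0000], [-4.0000, -4.0000]] (det J = 20.0000).
Solving J·Δ = −F gives Δ = (-1.6000, 0.8500).

(-1.6000, 0.8500)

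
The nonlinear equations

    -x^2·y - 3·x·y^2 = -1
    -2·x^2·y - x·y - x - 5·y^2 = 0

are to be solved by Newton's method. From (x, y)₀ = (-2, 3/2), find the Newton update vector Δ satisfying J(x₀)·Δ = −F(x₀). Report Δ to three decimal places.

(0.657, -0.572)

At (-2, 3/2): F = (8.500, -18.250).
Jacobian J = [[-2·x·y - 3·y^2, -x^2 - 6·x·y], [-4·x·y - y - 1, -2·x^2 - x - 10·y]].
At the point, J = [[-0.750, 14.000], [9.500, -21.000]] (det J = -117.250).
Solving J·Δ = −F gives Δ = (0.657, -0.572).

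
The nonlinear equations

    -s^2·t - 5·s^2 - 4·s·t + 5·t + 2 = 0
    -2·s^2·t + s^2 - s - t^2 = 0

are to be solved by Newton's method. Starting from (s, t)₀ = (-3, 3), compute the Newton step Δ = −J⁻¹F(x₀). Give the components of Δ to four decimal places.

(0.7883, -1.1724)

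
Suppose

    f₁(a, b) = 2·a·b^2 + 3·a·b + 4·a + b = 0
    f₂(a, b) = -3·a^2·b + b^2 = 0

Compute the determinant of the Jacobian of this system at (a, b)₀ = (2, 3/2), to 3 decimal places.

225.000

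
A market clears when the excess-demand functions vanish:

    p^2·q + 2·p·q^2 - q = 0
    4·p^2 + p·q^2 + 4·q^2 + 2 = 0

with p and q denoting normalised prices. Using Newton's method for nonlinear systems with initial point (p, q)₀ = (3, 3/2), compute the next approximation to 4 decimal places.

(0.8396, 1.6410)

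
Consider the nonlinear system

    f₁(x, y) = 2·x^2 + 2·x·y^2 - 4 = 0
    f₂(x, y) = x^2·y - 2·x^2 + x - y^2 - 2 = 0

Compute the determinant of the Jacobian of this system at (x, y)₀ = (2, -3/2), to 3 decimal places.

J = [[4·x + 2·y^2, 4·x·y], [2·x·y - 4·x + 1, x^2 - 2·y]].
At the point, J = [[12.500, -12.000], [-13.000, 7.000]].
det J = -68.500.

-68.500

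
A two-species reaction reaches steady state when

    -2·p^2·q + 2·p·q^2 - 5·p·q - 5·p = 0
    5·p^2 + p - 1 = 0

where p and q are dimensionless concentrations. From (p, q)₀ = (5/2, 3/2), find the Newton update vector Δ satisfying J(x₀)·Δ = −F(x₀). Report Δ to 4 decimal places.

(-1.2596, -0.9779)

At (5/2, 3/2): F = (-38.7500, 32.7500).
Jacobian J = [[-4·p·q + 2·q^2 - 5·q - 5, -2·p^2 + 4·p·q - 5·p], [10·p + 1, 0]].
At the point, J = [[-23.0000, -10.0000], [26.0000, 0.0000]] (det J = 260.0000).
Solving J·Δ = −F gives Δ = (-1.2596, -0.9779).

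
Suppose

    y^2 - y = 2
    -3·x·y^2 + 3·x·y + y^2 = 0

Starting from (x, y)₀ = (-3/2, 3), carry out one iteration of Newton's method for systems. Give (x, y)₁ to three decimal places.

At (-3/2, 3): F = (4.000, 36.000).
Jacobian J = [[0, 2·y - 1], [-3·y^2 + 3·y, -6·x·y + 3·x + 2·y]].
At the point, J = [[0.000, 5.000], [-18.000, 28.500]] (det J = 90.000).
Solving J·Δ = −F gives Δ = (0.733, -0.800).
Then the next iterate is (x, y)₁ = (-0.767, 2.200).

(-0.767, 2.200)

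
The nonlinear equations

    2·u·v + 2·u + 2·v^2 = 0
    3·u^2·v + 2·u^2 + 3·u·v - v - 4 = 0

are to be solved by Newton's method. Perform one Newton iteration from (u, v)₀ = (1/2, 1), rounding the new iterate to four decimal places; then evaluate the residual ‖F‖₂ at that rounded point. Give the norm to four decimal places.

3.3772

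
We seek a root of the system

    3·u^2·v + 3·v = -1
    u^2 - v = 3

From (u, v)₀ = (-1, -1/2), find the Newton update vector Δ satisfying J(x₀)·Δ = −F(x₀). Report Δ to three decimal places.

(-1.222, 0.944)

At (-1, -1/2): F = (-2.000, -1.500).
Jacobian J = [[6·u·v, 3·u^2 + 3], [2·u, -1]].
At the point, J = [[3.000, 6.000], [-2.000, -1.000]] (det J = 9.000).
Solving J·Δ = −F gives Δ = (-1.222, 0.944).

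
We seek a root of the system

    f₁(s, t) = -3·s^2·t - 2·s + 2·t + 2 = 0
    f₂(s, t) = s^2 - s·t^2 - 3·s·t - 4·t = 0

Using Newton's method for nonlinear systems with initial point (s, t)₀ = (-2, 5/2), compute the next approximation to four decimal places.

At (-2, 5/2): F = (-19.0000, 21.5000).
Jacobian J = [[-6·s·t - 2, -3·s^2 + 2], [2·s - t^2 - 3·t, -2·s·t - 3·s - 4]].
At the point, J = [[28.0000, -10.0000], [-17.7500, 12.0000]] (det J = 158.5000).
Solving J·Δ = −F gives Δ = (0.0820, -1.6703).
Then the next iterate is (s, t)₁ = (-1.9180, 0.8297).

(-1.9180, 0.8297)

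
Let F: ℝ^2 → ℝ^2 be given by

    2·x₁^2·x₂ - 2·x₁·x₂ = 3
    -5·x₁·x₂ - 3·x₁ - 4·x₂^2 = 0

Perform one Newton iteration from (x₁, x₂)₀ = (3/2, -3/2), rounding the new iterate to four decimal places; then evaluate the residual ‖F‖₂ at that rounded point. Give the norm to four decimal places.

3.3083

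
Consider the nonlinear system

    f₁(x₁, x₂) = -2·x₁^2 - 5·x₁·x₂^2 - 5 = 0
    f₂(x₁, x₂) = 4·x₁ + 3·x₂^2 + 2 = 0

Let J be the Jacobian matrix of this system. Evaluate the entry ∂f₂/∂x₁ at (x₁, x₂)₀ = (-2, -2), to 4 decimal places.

∂f₂/∂x₁ = 4.
At (-2, -2) this is 4.0000.

4.0000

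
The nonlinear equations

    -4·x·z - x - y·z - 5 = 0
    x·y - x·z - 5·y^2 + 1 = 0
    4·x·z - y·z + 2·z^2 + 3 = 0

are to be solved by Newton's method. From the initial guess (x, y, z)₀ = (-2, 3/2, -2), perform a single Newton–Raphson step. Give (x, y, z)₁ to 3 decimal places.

At (-2, 3/2, -2): F = (-16.000, -17.250, 30.000).
Jacobian J = [[-4·z - 1, -z, -4·x - y], [y - z, x - 10·y, -x], [4·z, -z, 4·x - y + 4·z]].
At the point, J = [[7.000, 2.000, 6.500], [3.500, -17.000, 2.000], [-8.000, 2.000, -17.500]] (det J = 1306.500).
Solving J·Δ = −F gives Δ = (1.599, -0.578, 0.917).
Then the next iterate is (x, y, z)₁ = (-0.401, 0.922, -1.083).

(-0.401, 0.922, -1.083)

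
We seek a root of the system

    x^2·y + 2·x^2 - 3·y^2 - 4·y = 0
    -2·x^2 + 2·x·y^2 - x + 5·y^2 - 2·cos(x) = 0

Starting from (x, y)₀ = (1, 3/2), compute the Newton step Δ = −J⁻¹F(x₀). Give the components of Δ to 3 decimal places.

(0.336, -0.575)

At (1, 3/2): F = (-9.250, 11.66940).
Jacobian J = [[2·x·y + 4·x, x^2 - 6·y - 4], [-4·x + 2·y^2 + 2·sin(x) - 1, 4·x·y + 10·y]].
At the point, J = [[7.000, -12.000], [1.18294, 21.000]] (det J = 161.19530).
Solving J·Δ = −F gives Δ = (0.336, -0.575).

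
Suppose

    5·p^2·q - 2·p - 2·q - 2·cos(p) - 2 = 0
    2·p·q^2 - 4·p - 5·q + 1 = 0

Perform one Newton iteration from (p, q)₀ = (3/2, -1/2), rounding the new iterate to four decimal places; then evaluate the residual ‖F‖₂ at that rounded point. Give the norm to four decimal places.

At (3/2, -1/2): F = (-9.766474, -1.7500).
Jacobian J = [[10·p·q + 2·sin(p) - 2, 5·p^2 - 2], [2·q^2 - 4, 4·p·q - 5]].
At the point, J = [[-7.505010, 9.2500], [-3.5000, -8.0000]] (det J = 92.415080).
Solving J·Δ = −F gives Δ = (-1.0206, 0.2278).
Then the next iterate is (p, q)₁ = (0.4794, -0.2722).
Re-evaluating at (0.4794, -0.2722): F = (-4.501735, 0.514440), so ‖F‖₂ = 4.5310.

4.5310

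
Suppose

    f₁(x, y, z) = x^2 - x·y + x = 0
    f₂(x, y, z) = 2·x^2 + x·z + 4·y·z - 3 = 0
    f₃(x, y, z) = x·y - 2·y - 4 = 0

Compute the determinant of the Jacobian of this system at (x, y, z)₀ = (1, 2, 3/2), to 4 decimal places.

-9.0000

J = [[2·x - y + 1, -x, 0], [4·x + z, 4·z, x + 4·y], [y, x - 2, 0]].
At the point, J = [[1.0000, -1.0000, 0.0000], [5.5000, 6.0000, 9.0000], [2.0000, -1.0000, 0.0000]].
det J = -9.0000.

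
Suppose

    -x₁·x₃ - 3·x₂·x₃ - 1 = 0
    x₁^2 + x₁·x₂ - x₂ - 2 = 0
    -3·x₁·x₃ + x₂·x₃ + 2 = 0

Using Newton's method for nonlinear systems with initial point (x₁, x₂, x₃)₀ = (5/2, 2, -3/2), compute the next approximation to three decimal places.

(1.506, 1.805, -0.396)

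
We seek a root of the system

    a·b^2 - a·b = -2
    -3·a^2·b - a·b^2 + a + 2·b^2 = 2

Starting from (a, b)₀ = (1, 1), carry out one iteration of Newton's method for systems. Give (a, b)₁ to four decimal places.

(0.8333, -1.0000)

At (1, 1): F = (2.0000, -3.0000).
Jacobian J = [[b^2 - b, 2·a·b - a], [-6·a·b - b^2 + 1, -3·a^2 - 2·a·b + 4·b]].
At the point, J = [[0.0000, 1.0000], [-6.0000, -1.0000]] (det J = 6.0000).
Solving J·Δ = −F gives Δ = (-0.1667, -2.0000).
Then the next iterate is (a, b)₁ = (0.8333, -1.0000).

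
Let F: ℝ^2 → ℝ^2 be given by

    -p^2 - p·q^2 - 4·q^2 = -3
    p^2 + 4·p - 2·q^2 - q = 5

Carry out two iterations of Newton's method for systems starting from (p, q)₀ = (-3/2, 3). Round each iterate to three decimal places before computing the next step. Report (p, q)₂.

At (-3/2, 3): F = (-21.750, -29.750).
Jacobian J = [[-2·p - q^2, -2·p·q - 8·q], [2·p + 4, -4·q - 1]].
At the point, J = [[-6.000, -15.000], [1.000, -13.000]] (det J = 93.000).
Solving J·Δ = −F gives Δ = (1.758, -2.153).
Then the next iterate is (p, q)₁ = (0.258, 0.847).
Round to (0.258, 0.847) and repeat: F = (-0.12129, -6.18325), J = [[-1.23341, -7.21305], [4.516, -4.388]].
Δ = (1.160, -0.215), so (p, q)₂ = (1.418, 0.632).

(1.418, 0.632)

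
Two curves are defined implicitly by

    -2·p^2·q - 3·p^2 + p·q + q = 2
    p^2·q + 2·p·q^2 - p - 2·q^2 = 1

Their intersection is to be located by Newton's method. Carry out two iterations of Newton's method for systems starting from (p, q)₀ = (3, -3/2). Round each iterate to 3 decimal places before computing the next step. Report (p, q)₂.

At (3, -3/2): F = (-8.000, -8.500).
Jacobian J = [[-4·p·q - 6·p + q, -2·p^2 + p + 1], [2·p·q + 2·q^2 - 1, p^2 + 4·p·q - 4·q]].
At the point, J = [[-1.500, -14.000], [-5.500, -3.000]] (det J = -72.500).
Solving J·Δ = −F gives Δ = (-1.310, -0.431).
Then the next iterate is (p, q)₁ = (1.690, -1.931).
Round to (1.690, -1.931) and repeat: F = (-4.73243, -3.05944), J = [[0.98256, -3.02220], [-0.06926, -2.47346]].
Δ = (0.932, -1.263), so (p, q)₂ = (2.622, -3.194).

(2.622, -3.194)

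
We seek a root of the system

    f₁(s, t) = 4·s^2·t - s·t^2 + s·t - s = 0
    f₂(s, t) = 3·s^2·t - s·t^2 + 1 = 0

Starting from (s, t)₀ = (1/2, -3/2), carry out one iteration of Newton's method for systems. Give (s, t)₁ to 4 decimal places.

At (1/2, -3/2): F = (-3.8750, -1.2500).
Jacobian J = [[8·s·t - t^2 + t - 1, 4·s^2 - 2·s·t + s], [6·s·t - t^2, 3·s^2 - 2·s·t]].
At the point, J = [[-10.7500, 3.0000], [-6.7500, 2.2500]] (det J = -3.9375).
Solving J·Δ = −F gives Δ = (-1.2619, -3.2302).
Then the next iterate is (s, t)₁ = (-0.7619, -4.7302).

(-0.7619, -4.7302)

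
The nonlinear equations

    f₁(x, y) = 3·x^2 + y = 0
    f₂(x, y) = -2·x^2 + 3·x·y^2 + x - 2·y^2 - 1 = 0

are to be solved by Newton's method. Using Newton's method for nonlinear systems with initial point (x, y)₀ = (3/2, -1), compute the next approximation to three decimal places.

(0.866, -1.047)

At (3/2, -1): F = (5.750, -1.500).
Jacobian J = [[6·x, 1], [-4·x + 3·y^2 + 1, 6·x·y - 4·y]].
At the point, J = [[9.000, 1.000], [-2.000, -5.000]] (det J = -43.000).
Solving J·Δ = −F gives Δ = (-0.634, -0.047).
Then the next iterate is (x, y)₁ = (0.866, -1.047).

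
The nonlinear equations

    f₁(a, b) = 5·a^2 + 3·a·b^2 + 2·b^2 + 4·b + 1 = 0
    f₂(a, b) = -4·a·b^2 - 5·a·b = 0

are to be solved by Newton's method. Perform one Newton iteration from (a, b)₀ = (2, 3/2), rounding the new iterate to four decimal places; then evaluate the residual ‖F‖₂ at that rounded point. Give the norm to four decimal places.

15.3196

At (2, 3/2): F = (45.0000, -33.0000).
Jacobian J = [[10·a + 3·b^2, 6·a·b + 4·b + 4], [-4·b^2 - 5·b, -8·a·b - 5·a]].
At the point, J = [[26.7500, 28.0000], [-16.5000, -34.0000]] (det J = -447.5000).
Solving J·Δ = −F gives Δ = (-1.3542, -0.3134).
Then the next iterate is (a, b)₁ = (0.6458, 1.1866).
Re-evaluating at (0.6458, 1.1866): F = (13.375624, -7.468728), so ‖F‖₂ = 15.3196.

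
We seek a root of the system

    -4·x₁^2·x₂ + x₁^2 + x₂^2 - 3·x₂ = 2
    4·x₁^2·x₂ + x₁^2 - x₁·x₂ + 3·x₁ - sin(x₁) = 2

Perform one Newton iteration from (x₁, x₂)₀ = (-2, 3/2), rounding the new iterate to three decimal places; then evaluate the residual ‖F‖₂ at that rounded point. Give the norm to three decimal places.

70.568

At (-2, 3/2): F = (-24.250, 23.90930).
Jacobian J = [[-8·x₁·x₂ + 2·x₁, -4·x₁^2 + 2·x₂ - 3], [8·x₁·x₂ + 2·x₁ - x₂ - cos(x₁) + 3, 4·x₁^2 - x₁]].
At the point, J = [[20.000, -16.000], [-26.08385, 18.000]] (det J = -57.34165).
Solving J·Δ = −F gives Δ = (-0.941, -2.692).
Then the next iterate is (x₁, x₂)₁ = (-2.941, -1.192).
Re-evaluating at (-2.941, -1.192): F = (52.88707, -46.72067), so ‖F‖₂ = 70.568.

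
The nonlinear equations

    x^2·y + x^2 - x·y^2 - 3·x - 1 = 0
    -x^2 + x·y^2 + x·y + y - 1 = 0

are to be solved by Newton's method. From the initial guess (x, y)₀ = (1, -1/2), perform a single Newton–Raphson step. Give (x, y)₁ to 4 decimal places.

At (1, -1/2): F = (-3.7500, -2.7500).
Jacobian J = [[2·x·y + 2·x - y^2 - 3, x^2 - 2·x·y], [-2·x + y^2 + y, 2·x·y + x + 1]].
At the point, J = [[-2.2500, 2.0000], [-2.2500, 1.0000]] (det J = 2.2500).
Solving J·Δ = −F gives Δ = (-0.7778, 1.0000).
Then the next iterate is (x, y)₁ = (0.2222, 0.5000).

(0.2222, 0.5000)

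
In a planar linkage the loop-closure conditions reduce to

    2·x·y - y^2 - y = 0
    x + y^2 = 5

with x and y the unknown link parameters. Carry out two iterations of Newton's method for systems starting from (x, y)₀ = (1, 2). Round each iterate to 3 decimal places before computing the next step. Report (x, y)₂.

(1.443, 1.886)

At (1, 2): F = (-2.000, 0.000).
Jacobian J = [[2·y, 2·x - 2·y - 1], [1, 2·y]].
At the point, J = [[4.000, -3.000], [1.000, 4.000]] (det J = 19.000).
Solving J·Δ = −F gives Δ = (0.421, -0.105).
Then the next iterate is (x, y)₁ = (1.421, 1.895).
Round to (1.421, 1.895) and repeat: F = (-0.10044, 0.01203), J = [[3.790, -1.948], [1.000, 3.790]].
Δ = (0.022, -0.009), so (x, y)₂ = (1.443, 1.886).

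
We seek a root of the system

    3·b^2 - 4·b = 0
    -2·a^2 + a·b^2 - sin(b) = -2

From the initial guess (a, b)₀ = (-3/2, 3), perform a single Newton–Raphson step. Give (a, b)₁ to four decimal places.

(-0.9961, 1.9286)

At (-3/2, 3): F = (15.0000, -16.141120).
Jacobian J = [[0, 6·b - 4], [-4·a + b^2, 2·a·b - cos(b)]].
At the point, J = [[0.0000, 14.0000], [15.0000, -8.010008]] (det J = -210.0000).
Solving J·Δ = −F gives Δ = (0.5039, -1.0714).
Then the next iterate is (a, b)₁ = (-0.9961, 1.9286).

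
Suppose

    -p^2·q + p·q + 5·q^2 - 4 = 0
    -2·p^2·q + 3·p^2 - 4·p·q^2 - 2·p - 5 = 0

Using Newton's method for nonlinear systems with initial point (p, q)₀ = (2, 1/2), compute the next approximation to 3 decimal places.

At (2, 1/2): F = (-3.750, -3.000).
Jacobian J = [[-2·p·q + q, -p^2 + p + 10·q], [-4·p·q + 6·p - 4·q^2 - 2, -2·p^2 - 8·p·q]].
At the point, J = [[-1.500, 3.000], [5.000, -16.000]] (det J = 9.000).
Solving J·Δ = −F gives Δ = (-7.667, -2.583).
Then the next iterate is (p, q)₁ = (-5.667, -2.083).

(-5.667, -2.083)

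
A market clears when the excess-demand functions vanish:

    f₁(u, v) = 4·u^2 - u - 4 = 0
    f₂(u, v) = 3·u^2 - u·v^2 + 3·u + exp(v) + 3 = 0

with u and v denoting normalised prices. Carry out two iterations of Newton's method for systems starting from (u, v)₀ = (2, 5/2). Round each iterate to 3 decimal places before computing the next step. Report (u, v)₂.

(1.149, -3.349)

At (2, 5/2): F = (10.000, 20.68249).
Jacobian J = [[8·u - 1, 0], [6·u - v^2 + 3, -2·u·v + exp(v)]].
At the point, J = [[15.000, 0.000], [8.750, 2.18249]] (det J = 32.73741).
Solving J·Δ = −F gives Δ = (-0.667, -6.804).
Then the next iterate is (u, v)₁ = (1.333, -4.304).
Round to (1.333, -4.304) and repeat: F = (1.77456, -12.34987), J = [[9.664, 0.000], [-7.52642, 11.48798]].
Δ = (-0.184, 0.955), so (u, v)₂ = (1.149, -3.349).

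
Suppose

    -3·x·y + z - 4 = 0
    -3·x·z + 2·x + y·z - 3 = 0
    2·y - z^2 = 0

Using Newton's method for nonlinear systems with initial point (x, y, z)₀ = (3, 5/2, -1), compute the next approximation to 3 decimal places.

(-4.171, 4.929, -5.429)

At (3, 5/2, -1): F = (-27.500, 9.500, 4.000).
Jacobian J = [[-3·y, -3·x, 1], [-3·z + 2, z, -3·x + y], [0, 2, -2·z]].
At the point, J = [[-7.500, -9.000, 1.000], [5.000, -1.000, -6.500], [0.000, 2.000, 2.000]] (det J = 17.500).
Solving J·Δ = −F gives Δ = (-7.171, 2.429, -4.429).
Then the next iterate is (x, y, z)₁ = (-4.171, 4.929, -5.429).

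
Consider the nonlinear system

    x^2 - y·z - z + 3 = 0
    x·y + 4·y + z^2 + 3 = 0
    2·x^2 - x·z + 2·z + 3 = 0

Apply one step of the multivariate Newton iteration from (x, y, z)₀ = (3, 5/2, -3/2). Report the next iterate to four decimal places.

At (3, 5/2, -3/2): F = (17.2500, 22.7500, 22.5000).
Jacobian J = [[2·x, -z, -y - 1], [y, x + 4, 2·z], [4·x - z, 0, -x + 2]].
At the point, J = [[6.0000, 1.5000, -3.5000], [2.5000, 7.0000, -3.0000], [13.5000, 0.0000, -1.0000]] (det J = 231.7500).
Solving J·Δ = −F gives Δ = (-1.5680, -2.1189, 1.3325).
Then the next iterate is (x, y, z)₁ = (1.4320, 0.3811, -0.1675).

(1.4320, 0.3811, -0.1675)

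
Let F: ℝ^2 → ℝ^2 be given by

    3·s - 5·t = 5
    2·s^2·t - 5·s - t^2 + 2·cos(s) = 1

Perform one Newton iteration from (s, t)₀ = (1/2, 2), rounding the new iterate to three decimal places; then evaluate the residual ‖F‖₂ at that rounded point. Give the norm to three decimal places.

9.493

At (1/2, 2): F = (-13.500, -4.74483).
Jacobian J = [[3, -5], [4·s·t - 2·sin(s) - 5, 2·s^2 - 2·t]].
At the point, J = [[3.000, -5.000], [-1.95885, -3.500]] (det J = -20.29426).
Solving J·Δ = −F gives Δ = (1.159, -2.004).
Then the next iterate is (s, t)₁ = (1.659, -0.004).
Re-evaluating at (1.659, -0.004): F = (-0.003, -9.49321), so ‖F‖₂ = 9.493.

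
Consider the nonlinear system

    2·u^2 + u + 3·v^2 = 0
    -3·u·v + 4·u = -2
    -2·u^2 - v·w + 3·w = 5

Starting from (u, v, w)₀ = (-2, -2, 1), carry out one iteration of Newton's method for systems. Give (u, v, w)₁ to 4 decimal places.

At (-2, -2, 1): F = (18.0000, -18.0000, -8.0000).
Jacobian J = [[4·u + 1, 6·v, 0], [-3·v + 4, -3·u, 0], [-4·u, -w, -v + 3]].
At the point, J = [[-7.0000, -12.0000, 0.0000], [10.0000, 6.0000, 0.0000], [8.0000, -1.0000, 5.0000]] (det J = 390.0000).
Solving J·Δ = −F gives Δ = (1.3846, 0.6923, -0.4769).
Then the next iterate is (u, v, w)₁ = (-0.6154, -1.3077, 0.5231).

(-0.6154, -1.3077, 0.5231)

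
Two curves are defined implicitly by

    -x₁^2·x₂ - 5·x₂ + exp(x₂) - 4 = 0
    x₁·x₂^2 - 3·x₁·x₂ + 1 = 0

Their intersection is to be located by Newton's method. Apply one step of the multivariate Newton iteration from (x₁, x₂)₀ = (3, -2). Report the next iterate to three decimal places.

(2.320, -0.847)

At (3, -2): F = (24.13534, 31.000).
Jacobian J = [[-2·x₁·x₂, -x₁^2 + exp(x₂) - 5], [x₂^2 - 3·x₂, 2·x₁·x₂ - 3·x₁]].
At the point, J = [[12.000, -13.86466], [10.000, -21.000]] (det J = -113.35335).
Solving J·Δ = −F gives Δ = (-0.680, 1.153).
Then the next iterate is (x₁, x₂)₁ = (2.320, -0.847).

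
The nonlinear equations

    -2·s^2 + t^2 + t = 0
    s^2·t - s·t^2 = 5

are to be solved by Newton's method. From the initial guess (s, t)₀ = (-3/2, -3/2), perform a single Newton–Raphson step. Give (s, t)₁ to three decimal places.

(-1.674, -3.896)

At (-3/2, -3/2): F = (-3.750, -5.000).
Jacobian J = [[-4·s, 2·t + 1], [2·s·t - t^2, s^2 - 2·s·t]].
At the point, J = [[6.000, -2.000], [2.250, -2.250]] (det J = -9.000).
Solving J·Δ = −F gives Δ = (-0.174, -2.396).
Then the next iterate is (s, t)₁ = (-1.674, -3.896).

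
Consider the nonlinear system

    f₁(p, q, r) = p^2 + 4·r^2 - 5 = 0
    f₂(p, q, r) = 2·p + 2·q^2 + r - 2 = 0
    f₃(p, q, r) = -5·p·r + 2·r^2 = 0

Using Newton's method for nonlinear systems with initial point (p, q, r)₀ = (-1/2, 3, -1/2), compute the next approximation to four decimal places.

(0.0132, 1.7950, -1.5658)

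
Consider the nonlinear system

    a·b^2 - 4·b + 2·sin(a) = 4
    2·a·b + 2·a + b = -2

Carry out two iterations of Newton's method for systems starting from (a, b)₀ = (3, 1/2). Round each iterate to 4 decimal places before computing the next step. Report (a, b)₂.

(-0.0721, -1.0079)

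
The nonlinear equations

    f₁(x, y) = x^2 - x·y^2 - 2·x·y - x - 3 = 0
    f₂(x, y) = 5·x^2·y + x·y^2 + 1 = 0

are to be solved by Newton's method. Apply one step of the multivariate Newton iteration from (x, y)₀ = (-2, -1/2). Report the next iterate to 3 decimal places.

(-1.544, -0.281)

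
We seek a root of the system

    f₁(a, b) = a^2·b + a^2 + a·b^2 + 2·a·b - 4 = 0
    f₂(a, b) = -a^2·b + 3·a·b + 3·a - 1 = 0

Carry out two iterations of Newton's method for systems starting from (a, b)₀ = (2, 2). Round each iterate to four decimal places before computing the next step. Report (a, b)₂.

At (2, 2): F = (24.0000, 9.0000).
Jacobian J = [[2·a·b + 2·a + b^2 + 2·b, a^2 + 2·a·b + 2·a], [-2·a·b + 3·b + 3, -a^2 + 3·a]].
At the point, J = [[20.0000, 16.0000], [1.0000, 2.0000]] (det J = 24.0000).
Solving J·Δ = −F gives Δ = (4.0000, -6.5000).
Then the next iterate is (a, b)₁ = (6.0000, -4.5000).
Round to (6.0000, -4.5000) and repeat: F = (-62.5000, 98.0000), J = [[-30.7500, -6.0000], [43.5000, -18.0000]].
Δ = (-2.1031, 0.3619), so (a, b)₂ = (3.8969, -4.1381).

(3.8969, -4.1381)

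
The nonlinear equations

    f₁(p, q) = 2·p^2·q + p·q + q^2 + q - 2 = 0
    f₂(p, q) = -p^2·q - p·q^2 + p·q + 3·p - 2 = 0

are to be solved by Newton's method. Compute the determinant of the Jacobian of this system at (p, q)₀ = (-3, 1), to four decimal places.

J = [[4·p·q + q, 2·p^2 + p + 2·q + 1], [-2·p·q - q^2 + q + 3, -p^2 - 2·p·q + p]].
At the point, J = [[-11.0000, 18.0000], [9.0000, -6.0000]].
det J = -96.0000.

-96.0000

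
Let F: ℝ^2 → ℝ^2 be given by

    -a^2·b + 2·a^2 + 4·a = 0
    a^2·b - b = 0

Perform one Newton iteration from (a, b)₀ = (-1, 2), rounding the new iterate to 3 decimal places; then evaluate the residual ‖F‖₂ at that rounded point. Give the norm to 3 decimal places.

At (-1, 2): F = (-4.000, 0.000).
Jacobian J = [[-2·a·b + 4·a + 4, -a^2], [2·a·b, a^2 - 1]].
At the point, J = [[4.000, -1.000], [-4.000, 0.000]] (det J = -4.000).
Solving J·Δ = −F gives Δ = (0.000, -4.000).
Then the next iterate is (a, b)₁ = (-1.000, -2.000).
Re-evaluating at (-1.000, -2.000): F = (0.000, 0.000), so ‖F‖₂ = 0.000.

0.000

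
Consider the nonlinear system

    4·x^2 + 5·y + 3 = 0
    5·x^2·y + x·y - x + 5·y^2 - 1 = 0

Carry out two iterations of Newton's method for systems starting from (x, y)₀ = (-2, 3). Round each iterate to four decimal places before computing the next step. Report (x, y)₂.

At (-2, 3): F = (34.0000, 100.0000).
Jacobian J = [[8·x, 5], [10·x·y + y - 1, 5·x^2 + x + 10·y]].
At the point, J = [[-16.0000, 5.0000], [-58.0000, 48.0000]] (det J = -478.0000).
Solving J·Δ = −F gives Δ = (2.3682, 0.7782).
Then the next iterate is (x, y)₁ = (0.3682, 3.7782).
Round to (0.3682, 3.7782) and repeat: F = (22.433285, 73.957986), J = [[2.9456, 5.0000], [16.689532, 38.828056]].
Δ = (-16.2090, 5.0624), so (x, y)₂ = (-15.8408, 8.8406).

(-15.8408, 8.8406)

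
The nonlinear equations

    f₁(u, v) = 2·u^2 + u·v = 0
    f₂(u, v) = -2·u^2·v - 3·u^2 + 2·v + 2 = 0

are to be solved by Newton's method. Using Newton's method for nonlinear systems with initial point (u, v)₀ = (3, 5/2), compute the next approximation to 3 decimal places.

At (3, 5/2): F = (25.500, -65.000).
Jacobian J = [[4·u + v, u], [-4·u·v - 6·u, -2·u^2 + 2]].
At the point, J = [[14.500, 3.000], [-48.000, -16.000]] (det J = -88.000).
Solving J·Δ = −F gives Δ = (-2.420, 3.199).
Then the next iterate is (u, v)₁ = (0.580, 5.699).

(0.580, 5.699)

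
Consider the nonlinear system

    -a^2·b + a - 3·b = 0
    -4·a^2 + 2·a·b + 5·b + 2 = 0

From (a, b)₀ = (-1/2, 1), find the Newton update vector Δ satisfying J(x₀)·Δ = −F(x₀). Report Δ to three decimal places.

At (-1/2, 1): F = (-3.750, 5.000).
Jacobian J = [[-2·a·b + 1, -a^2 - 3], [-8·a + 2·b, 2·a + 5]].
At the point, J = [[2.000, -3.250], [6.000, 4.000]] (det J = 27.500).
Solving J·Δ = −F gives Δ = (-0.045, -1.182).

(-0.045, -1.182)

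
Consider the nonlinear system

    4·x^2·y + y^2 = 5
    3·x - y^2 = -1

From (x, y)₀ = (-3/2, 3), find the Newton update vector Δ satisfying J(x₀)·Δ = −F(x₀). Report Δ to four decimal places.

(-0.0088, -2.0877)

At (-3/2, 3): F = (31.0000, -12.5000).
Jacobian J = [[8·x·y, 4·x^2 + 2·y], [3, -2·y]].
At the point, J = [[-36.0000, 15.0000], [3.0000, -6.0000]] (det J = 171.0000).
Solving J·Δ = −F gives Δ = (-0.0088, -2.0877).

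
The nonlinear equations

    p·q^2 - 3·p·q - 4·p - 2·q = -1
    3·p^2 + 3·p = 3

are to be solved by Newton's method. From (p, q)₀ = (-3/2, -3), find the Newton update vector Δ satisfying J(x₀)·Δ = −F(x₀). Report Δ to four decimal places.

At (-3/2, -3): F = (-14.0000, -0.7500).
Jacobian J = [[q^2 - 3·q - 4, 2·p·q - 3·p - 2], [6·p + 3, 0]].
At the point, J = [[14.0000, 11.5000], [-6.0000, 0.0000]] (det J = 69.0000).
Solving J·Δ = −F gives Δ = (-0.1250, 1.3696).

(-0.1250, 1.3696)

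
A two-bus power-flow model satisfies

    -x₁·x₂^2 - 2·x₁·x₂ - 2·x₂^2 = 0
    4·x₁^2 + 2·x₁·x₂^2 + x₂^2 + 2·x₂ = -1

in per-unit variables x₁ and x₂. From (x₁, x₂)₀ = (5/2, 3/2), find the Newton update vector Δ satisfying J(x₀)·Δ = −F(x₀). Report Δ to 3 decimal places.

At (5/2, 3/2): F = (-17.625, 42.500).
Jacobian J = [[-x₂^2 - 2·x₂, -2·x₁·x₂ - 2·x₁ - 4·x₂], [8·x₁ + 2·x₂^2, 4·x₁·x₂ + 2·x₂ + 2]].
At the point, J = [[-5.250, -18.500], [24.500, 20.000]] (det J = 348.250).
Solving J·Δ = −F gives Δ = (-1.246, -0.599).

(-1.246, -0.599)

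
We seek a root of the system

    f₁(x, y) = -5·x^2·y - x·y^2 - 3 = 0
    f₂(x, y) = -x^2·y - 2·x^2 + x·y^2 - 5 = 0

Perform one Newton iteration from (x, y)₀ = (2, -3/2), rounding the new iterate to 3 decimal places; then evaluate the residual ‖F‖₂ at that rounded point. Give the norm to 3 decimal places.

3.994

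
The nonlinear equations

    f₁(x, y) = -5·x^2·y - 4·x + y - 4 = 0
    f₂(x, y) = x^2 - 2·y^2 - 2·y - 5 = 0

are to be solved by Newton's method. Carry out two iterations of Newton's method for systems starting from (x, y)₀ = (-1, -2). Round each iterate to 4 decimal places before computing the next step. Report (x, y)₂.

(-1.8930, 3.0686)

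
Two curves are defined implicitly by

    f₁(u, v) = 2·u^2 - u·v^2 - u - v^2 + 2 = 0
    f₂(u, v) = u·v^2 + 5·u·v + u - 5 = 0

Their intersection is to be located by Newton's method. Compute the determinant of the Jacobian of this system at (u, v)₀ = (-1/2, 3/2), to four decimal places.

J = [[4·u - v^2 - 1, -2·u·v - 2·v], [v^2 + 5·v + 1, 2·u·v + 5·u]].
At the point, J = [[-5.2500, -1.5000], [10.7500, -4.0000]].
det J = 37.1250.

37.1250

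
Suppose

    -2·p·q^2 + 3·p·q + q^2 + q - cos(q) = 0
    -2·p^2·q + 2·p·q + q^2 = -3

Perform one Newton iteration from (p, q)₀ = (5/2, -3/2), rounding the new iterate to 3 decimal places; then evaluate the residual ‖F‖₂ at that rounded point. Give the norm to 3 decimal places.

At (5/2, -3/2): F = (-21.82074, 16.500).
Jacobian J = [[-2·q^2 + 3·q, -4·p·q + 3·p + 2·q + sin(q) + 1], [-4·p·q + 2·q, -2·p^2 + 2·p + 2·q]].
At the point, J = [[-9.000, 19.50251], [12.000, -10.500]] (det J = -139.53006).
Solving J·Δ = −F gives Δ = (-0.664, 0.812).
Then the next iterate is (p, q)₁ = (1.836, -0.688).
Re-evaluating at (1.836, -0.688): F = (-6.51480, 5.58536), so ‖F‖₂ = 8.581.

8.581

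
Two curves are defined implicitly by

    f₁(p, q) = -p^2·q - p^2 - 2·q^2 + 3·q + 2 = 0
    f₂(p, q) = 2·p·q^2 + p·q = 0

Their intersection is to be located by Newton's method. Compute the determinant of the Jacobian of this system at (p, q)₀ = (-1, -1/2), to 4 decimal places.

J = [[-2·p·q - 2·p, -p^2 - 4·q + 3], [2·q^2 + q, 4·p·q + p]].
At the point, J = [[1.0000, 4.0000], [0.0000, 1.0000]].
det J = 1.0000.

1.0000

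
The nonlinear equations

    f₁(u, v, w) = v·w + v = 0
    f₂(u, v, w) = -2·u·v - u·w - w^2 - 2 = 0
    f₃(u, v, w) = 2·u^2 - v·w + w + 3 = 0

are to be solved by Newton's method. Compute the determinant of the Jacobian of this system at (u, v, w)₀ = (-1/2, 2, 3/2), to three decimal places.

19.250

J = [[0, w + 1, v], [-2·v - w, -2·u, -u - 2·w], [4·u, -w, -v + 1]].
At the point, J = [[0.000, 2.500, 2.000], [-5.500, 1.000, -2.500], [-2.000, -1.500, -1.000]].
det J = 19.250.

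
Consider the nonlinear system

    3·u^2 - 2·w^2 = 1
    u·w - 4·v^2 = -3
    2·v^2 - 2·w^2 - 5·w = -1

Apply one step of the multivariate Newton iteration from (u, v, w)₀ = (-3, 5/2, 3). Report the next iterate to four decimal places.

(-1.3818, 1.4568, 1.2393)

At (-3, 5/2, 3): F = (8.0000, -31.0000, -19.5000).
Jacobian J = [[6·u, 0, -4·w], [w, -8·v, u], [0, 4·v, -4·w - 5]].
At the point, J = [[-18.0000, 0.0000, -12.0000], [3.0000, -20.0000, -3.0000], [0.0000, 10.0000, -17.0000]] (det J = -7020.0000).
Solving J·Δ = −F gives Δ = (1.6182, -1.0432, -1.7607).
Then the next iterate is (u, v, w)₁ = (-1.3818, 1.4568, 1.2393).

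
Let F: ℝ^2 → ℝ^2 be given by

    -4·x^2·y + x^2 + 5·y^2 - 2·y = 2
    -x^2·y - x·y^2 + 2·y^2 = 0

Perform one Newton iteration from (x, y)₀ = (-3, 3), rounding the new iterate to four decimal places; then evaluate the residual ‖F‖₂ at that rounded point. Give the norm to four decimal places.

At (-3, 3): F = (-62.0000, 18.0000).
Jacobian J = [[-8·x·y + 2·x, -4·x^2 + 10·y - 2], [-2·x·y - y^2, -x^2 - 2·x·y + 4·y]].
At the point, J = [[66.0000, -8.0000], [9.0000, 21.0000]] (det J = 1458.0000).
Solving J·Δ = −F gives Δ = (0.7942, -1.1975).
Then the next iterate is (x, y)₁ = (-2.2058, 1.8025).
Re-evaluating at (-2.2058, 1.8025): F = (-19.575057, 4.894510), so ‖F‖₂ = 20.1777.

20.1777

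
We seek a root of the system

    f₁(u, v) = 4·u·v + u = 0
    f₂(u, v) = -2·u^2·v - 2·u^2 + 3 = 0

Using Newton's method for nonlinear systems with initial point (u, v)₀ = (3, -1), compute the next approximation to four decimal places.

(0.6667, -0.8333)

At (3, -1): F = (-9.0000, 3.0000).
Jacobian J = [[4·v + 1, 4·u], [-4·u·v - 4·u, -2·u^2]].
At the point, J = [[-3.0000, 12.0000], [0.0000, -18.0000]] (det J = 54.0000).
Solving J·Δ = −F gives Δ = (-2.3333, 0.1667).
Then the next iterate is (u, v)₁ = (0.6667, -0.8333).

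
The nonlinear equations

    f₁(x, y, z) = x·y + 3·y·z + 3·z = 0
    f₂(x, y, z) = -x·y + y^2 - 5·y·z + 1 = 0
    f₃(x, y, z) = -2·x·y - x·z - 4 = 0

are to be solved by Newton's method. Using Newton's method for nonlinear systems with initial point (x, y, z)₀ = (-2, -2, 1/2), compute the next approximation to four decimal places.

(-3.3333, 1.3333, 1.6667)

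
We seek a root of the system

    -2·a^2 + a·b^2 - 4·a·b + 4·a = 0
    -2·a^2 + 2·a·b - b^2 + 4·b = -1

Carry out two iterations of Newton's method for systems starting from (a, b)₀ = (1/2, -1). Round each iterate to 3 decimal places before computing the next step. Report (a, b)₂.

At (1/2, -1): F = (4.000, -5.500).
Jacobian J = [[-4·a + b^2 - 4·b + 4, 2·a·b - 4·a], [-4·a + 2·b, 2·a - 2·b + 4]].
At the point, J = [[7.000, -3.000], [-4.000, 7.000]] (det J = 37.000).
Solving J·Δ = −F gives Δ = (-0.311, 0.608).
Then the next iterate is (a, b)₁ = (0.189, -0.392).
Round to (0.189, -0.392) and repeat: F = (1.00995, -0.94128), J = [[4.96566, -0.90418], [-1.540, 5.162]].
Δ = (-0.180, 0.129), so (a, b)₂ = (0.009, -0.263).

(0.009, -0.263)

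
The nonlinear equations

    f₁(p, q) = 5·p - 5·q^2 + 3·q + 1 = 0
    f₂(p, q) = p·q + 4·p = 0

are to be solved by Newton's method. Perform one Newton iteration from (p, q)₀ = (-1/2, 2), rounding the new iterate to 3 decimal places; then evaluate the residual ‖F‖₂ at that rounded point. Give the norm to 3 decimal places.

3.089

At (-1/2, 2): F = (-15.500, -3.000).
Jacobian J = [[5, -10·q + 3], [q + 4, p]].
At the point, J = [[5.000, -17.000], [6.000, -0.500]] (det J = 99.500).
Solving J·Δ = −F gives Δ = (0.435, -0.784).
Then the next iterate is (p, q)₁ = (-0.065, 1.216).
Re-evaluating at (-0.065, 1.216): F = (-3.07028, -0.33904), so ‖F‖₂ = 3.089.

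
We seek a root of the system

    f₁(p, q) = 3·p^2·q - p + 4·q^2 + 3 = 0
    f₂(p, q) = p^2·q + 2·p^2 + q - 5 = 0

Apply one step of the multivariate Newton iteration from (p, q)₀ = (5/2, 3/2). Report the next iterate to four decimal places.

(1.7354, 0.8110)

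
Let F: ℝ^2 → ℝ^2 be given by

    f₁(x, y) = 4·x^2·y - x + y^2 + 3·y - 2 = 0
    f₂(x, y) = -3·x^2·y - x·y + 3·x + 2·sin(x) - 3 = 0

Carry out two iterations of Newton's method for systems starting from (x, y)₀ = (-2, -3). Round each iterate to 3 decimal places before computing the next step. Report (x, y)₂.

(0.906, -6.350)

At (-2, -3): F = (-48.000, 19.18141).
Jacobian J = [[8·x·y - 1, 4·x^2 + 2·y + 3], [-6·x·y - y + 2·cos(x) + 3, -3·x^2 - x]].
At the point, J = [[47.000, 13.000], [-30.83229, -10.000]] (det J = -69.18018).
Solving J·Δ = −F gives Δ = (3.334, -8.361).
Then the next iterate is (x, y)₁ = (1.334, -11.361).
Round to (1.334, -11.361) and repeat: F = (10.78518, 78.75437), J = [[-122.24459, -12.60378], [105.76362, -6.67267]].
Δ = (-0.428, 5.011), so (x, y)₂ = (0.906, -6.350).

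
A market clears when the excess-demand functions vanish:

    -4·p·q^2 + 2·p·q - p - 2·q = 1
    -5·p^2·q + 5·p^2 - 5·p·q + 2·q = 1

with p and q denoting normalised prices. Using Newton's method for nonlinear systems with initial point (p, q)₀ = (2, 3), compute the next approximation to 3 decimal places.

(1.363, 1.929)

At (2, 3): F = (-69.000, -65.000).
Jacobian J = [[-4·q^2 + 2·q - 1, -8·p·q + 2·p - 2], [-10·p·q + 10·p - 5·q, -5·p^2 - 5·p + 2]].
At the point, J = [[-31.000, -46.000], [-55.000, -28.000]] (det J = -1662.000).
Solving J·Δ = −F gives Δ = (-0.637, -1.071).
Then the next iterate is (p, q)₁ = (1.363, 1.929).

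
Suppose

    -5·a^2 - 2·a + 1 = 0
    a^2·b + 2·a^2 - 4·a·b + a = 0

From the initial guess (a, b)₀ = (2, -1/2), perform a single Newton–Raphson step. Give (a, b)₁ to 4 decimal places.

(0.9545, 0.1477)

At (2, -1/2): F = (-23.0000, 12.0000).
Jacobian J = [[-10·a - 2, 0], [2·a·b + 4·a - 4·b + 1, a^2 - 4·a]].
At the point, J = [[-22.0000, 0.0000], [9.0000, -4.0000]] (det J = 88.0000).
Solving J·Δ = −F gives Δ = (-1.0455, 0.6477).
Then the next iterate is (a, b)₁ = (0.9545, 0.1477).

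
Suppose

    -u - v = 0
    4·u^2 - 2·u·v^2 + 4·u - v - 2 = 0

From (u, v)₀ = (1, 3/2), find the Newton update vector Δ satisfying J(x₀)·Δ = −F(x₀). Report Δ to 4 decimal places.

(-1.2069, -1.2931)

At (1, 3/2): F = (-2.5000, 0.0000).
Jacobian J = [[-1, -1], [8·u - 2·v^2 + 4, -4·u·v - 1]].
At the point, J = [[-1.0000, -1.0000], [7.5000, -7.0000]] (det J = 14.5000).
Solving J·Δ = −F gives Δ = (-1.2069, -1.2931).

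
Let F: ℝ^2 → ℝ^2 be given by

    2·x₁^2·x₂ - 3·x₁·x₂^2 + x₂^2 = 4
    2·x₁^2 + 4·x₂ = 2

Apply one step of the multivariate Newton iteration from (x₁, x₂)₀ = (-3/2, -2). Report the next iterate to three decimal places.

At (-3/2, -2): F = (9.000, -5.500).
Jacobian J = [[4·x₁·x₂ - 3·x₂^2, 2·x₁^2 - 6·x₁·x₂ + 2·x₂], [4·x₁, 4]].
At the point, J = [[0.000, -17.500], [-6.000, 4.000]] (det J = -105.000).
Solving J·Δ = −F gives Δ = (-0.574, 0.514).
Then the next iterate is (x₁, x₂)₁ = (-2.074, -1.486).

(-2.074, -1.486)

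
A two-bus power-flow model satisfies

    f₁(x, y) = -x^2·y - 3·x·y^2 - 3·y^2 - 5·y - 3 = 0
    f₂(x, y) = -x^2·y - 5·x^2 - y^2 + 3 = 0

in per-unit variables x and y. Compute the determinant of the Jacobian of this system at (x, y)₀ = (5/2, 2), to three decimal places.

-1638.250

J = [[-2·x·y - 3·y^2, -x^2 - 6·x·y - 6·y - 5], [-2·x·y - 10·x, -x^2 - 2·y]].
At the point, J = [[-22.000, -53.250], [-35.000, -10.250]].
det J = -1638.250.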